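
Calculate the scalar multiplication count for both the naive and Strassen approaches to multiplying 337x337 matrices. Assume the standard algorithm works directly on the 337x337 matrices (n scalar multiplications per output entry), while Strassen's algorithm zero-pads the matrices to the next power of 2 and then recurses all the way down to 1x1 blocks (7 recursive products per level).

Matrix multiplication for 337x337 matrices:

Strassen's algorithm requires power-of-2 dimensions. Pad 337x337 to 512x512 (next power of 2).

Standard algorithm: 337^3 = 38272753 multiplications
Strassen's algorithm: 7^(log2(512)) = 7^9 = 40353607 multiplications
Difference: 38272753 - 40353607 = -2080854 (Strassen uses MORE here due to padding overhead — for small or just-over-power-of-2 n, padding can outweigh the per-level savings)

Standard: 38272753 multiplications (337^3). Strassen: 40353607 multiplications (7^9, after padding to 512x512). Strassen reduces 8 recursive multiplications to 7 at each level.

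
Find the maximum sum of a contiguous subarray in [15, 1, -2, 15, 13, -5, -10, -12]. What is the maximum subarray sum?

Using Kadane's algorithm on [15, 1, -2, 15, 13, -5, -10, -12]:

Scanning through the array:
Position 1 (value 1): max_ending_here = 16, max_so_far = 16
Position 2 (value -2): max_ending_here = 14, max_so_far = 16
Position 3 (value 15): max_ending_here = 29, max_so_far = 29
Position 4 (value 13): max_ending_here = 42, max_so_far = 42
Position 5 (value -5): max_ending_here = 37, max_so_far = 42
Position 6 (value -10): max_ending_here = 27, max_so_far = 42
Position 7 (value -12): max_ending_here = 15, max_so_far = 42

Maximum subarray: [15, 1, -2, 15, 13]
Maximum sum: 42

The maximum subarray is [15, 1, -2, 15, 13] with sum 42. This subarray runs from index 0 to index 4.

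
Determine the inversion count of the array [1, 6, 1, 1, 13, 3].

Finding inversions in [1, 6, 1, 1, 13, 3]:

(1, 2): arr[1]=6 > arr[2]=1
(1, 3): arr[1]=6 > arr[3]=1
(1, 5): arr[1]=6 > arr[5]=3
(4, 5): arr[4]=13 > arr[5]=3

Total inversions: 4

The array has 4 inversion(s): (1,2), (1,3), (1,5), (4,5). Each pair (i,j) satisfies i < j and arr[i] > arr[j].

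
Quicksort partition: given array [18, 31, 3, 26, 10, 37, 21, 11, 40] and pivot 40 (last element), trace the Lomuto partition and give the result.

Lomuto partition with pivot = 40:

Initial array: [18, 31, 3, 26, 10, 37, 21, 11, 40]

arr[0]=18 <= 40: swap with position 0, array becomes [18, 31, 3, 26, 10, 37, 21, 11, 40]
arr[1]=31 <= 40: swap with position 1, array becomes [18, 31, 3, 26, 10, 37, 21, 11, 40]
arr[2]=3 <= 40: swap with position 2, array becomes [18, 31, 3, 26, 10, 37, 21, 11, 40]
arr[3]=26 <= 40: swap with position 3, array becomes [18, 31, 3, 26, 10, 37, 21, 11, 40]
arr[4]=10 <= 40: swap with position 4, array becomes [18, 31, 3, 26, 10, 37, 21, 11, 40]
arr[5]=37 <= 40: swap with position 5, array becomes [18, 31, 3, 26, 10, 37, 21, 11, 40]
arr[6]=21 <= 40: swap with position 6, array becomes [18, 31, 3, 26, 10, 37, 21, 11, 40]
arr[7]=11 <= 40: swap with position 7, array becomes [18, 31, 3, 26, 10, 37, 21, 11, 40]

Place pivot at position 8: [18, 31, 3, 26, 10, 37, 21, 11, 40]
Pivot position: 8

After partitioning with pivot 40, the array becomes [18, 31, 3, 26, 10, 37, 21, 11, 40]. The pivot is placed at index 8. All elements to the left of the pivot are <= 40, and all elements to the right are > 40.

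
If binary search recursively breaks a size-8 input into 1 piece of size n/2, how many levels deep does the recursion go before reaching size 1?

For divide and conquer with division factor 2:

Problem sizes at each level:
Level 0: 8
Level 1: 4
Level 2: 2
Level 3: 1

The root is level 0 and the size-1 base case is level 3 (the tree spans levels 0 through 3, i.e. 4 levels counting the root), so the depth is the number of divisions: log_2(8) = 3

The recursion tree depth is log_2(8) = 3. At each level, the problem size is divided by 2, so it takes 3 divisions to reduce to a base case of size 1. The algorithm makes 1 recursive call at each level.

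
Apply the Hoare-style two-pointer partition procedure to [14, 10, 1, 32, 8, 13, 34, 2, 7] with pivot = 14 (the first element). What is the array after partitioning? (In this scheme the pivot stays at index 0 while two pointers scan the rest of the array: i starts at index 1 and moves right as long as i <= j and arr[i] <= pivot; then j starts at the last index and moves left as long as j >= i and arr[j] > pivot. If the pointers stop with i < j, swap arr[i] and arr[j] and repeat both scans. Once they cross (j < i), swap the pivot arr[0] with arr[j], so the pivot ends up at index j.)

Hoare-style two-pointer partition with pivot = 14:

Initial array: [14, 10, 1, 32, 8, 13, 34, 2, 7]

Pointers start at i = 1, j = 8.
i stops at index 3 (arr[3]=32 > 14), j stops at index 8 (arr[8]=7 <= 14): swap arr[3] and arr[8], array becomes [14, 10, 1, 7, 8, 13, 34, 2, 32]
i stops at index 6 (arr[6]=34 > 14), j stops at index 7 (arr[7]=2 <= 14): swap arr[6] and arr[7], array becomes [14, 10, 1, 7, 8, 13, 2, 34, 32]
i ends at 7, j ends at 6: the pointers have crossed (j < i), so scanning stops.

Swap pivot arr[0] with arr[6] to place pivot at position 6: [2, 10, 1, 7, 8, 13, 14, 34, 32]
Pivot position: 6

After partitioning with pivot 14, the array becomes [2, 10, 1, 7, 8, 13, 14, 34, 32]. The pivot is placed at index 6. All elements to the left of the pivot are <= 14, and all elements to the right are > 14.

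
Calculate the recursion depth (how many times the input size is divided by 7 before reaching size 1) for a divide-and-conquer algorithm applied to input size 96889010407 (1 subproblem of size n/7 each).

For divide and conquer with division factor 7:

Problem sizes at each level:
Level 0: 96889010407
Level 1: 13841287201
Level 2: 1977326743
Level 3: 282475249
Level 4: 40353607
Level 5: 5764801
Level 6: 823543
Level 7: 117649
Level 8: 16807
Level 9: 2401
Level 10: 343
Level 11: 49
Level 12: 7
Level 13: 1

The root is level 0 and the size-1 base case is level 13 (the tree spans levels 0 through 13, i.e. 14 levels counting the root), so the depth is the number of divisions: log_7(96889010407) = 13

The recursion tree depth is log_7(96889010407) = 13. At each level, the problem size is divided by 7, so it takes 13 divisions to reduce to a base case of size 1. The algorithm makes 1 recursive call at each level.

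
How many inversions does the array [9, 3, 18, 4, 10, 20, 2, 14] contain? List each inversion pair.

Finding inversions in [9, 3, 18, 4, 10, 20, 2, 14]:

(0, 1): arr[0]=9 > arr[1]=3
(0, 3): arr[0]=9 > arr[3]=4
(0, 6): arr[0]=9 > arr[6]=2
(1, 6): arr[1]=3 > arr[6]=2
(2, 3): arr[2]=18 > arr[3]=4
(2, 4): arr[2]=18 > arr[4]=10
(2, 6): arr[2]=18 > arr[6]=2
(2, 7): arr[2]=18 > arr[7]=14
(3, 6): arr[3]=4 > arr[6]=2
(4, 6): arr[4]=10 > arr[6]=2
(5, 6): arr[5]=20 > arr[6]=2
(5, 7): arr[5]=20 > arr[7]=14

Total inversions: 12

The array has 12 inversion(s): (0,1), (0,3), (0,6), (1,6), (2,3), (2,4), (2,6), (2,7), (3,6), (4,6), (5,6), (5,7). Each pair (i,j) satisfies i < j and arr[i] > arr[j].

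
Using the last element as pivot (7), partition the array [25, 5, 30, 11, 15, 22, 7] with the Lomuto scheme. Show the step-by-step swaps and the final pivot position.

Lomuto partition with pivot = 7:

Initial array: [25, 5, 30, 11, 15, 22, 7]

arr[0]=25 > 7: no swap
arr[1]=5 <= 7: swap with position 0, array becomes [5, 25, 30, 11, 15, 22, 7]
arr[2]=30 > 7: no swap
arr[3]=11 > 7: no swap
arr[4]=15 > 7: no swap
arr[5]=22 > 7: no swap

Place pivot at position 1: [5, 7, 30, 11, 15, 22, 25]
Pivot position: 1

After partitioning with pivot 7, the array becomes [5, 7, 30, 11, 15, 22, 25]. The pivot is placed at index 1. All elements to the left of the pivot are <= 7, and all elements to the right are > 7.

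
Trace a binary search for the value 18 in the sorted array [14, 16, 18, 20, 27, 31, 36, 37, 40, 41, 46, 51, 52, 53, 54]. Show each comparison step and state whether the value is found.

Binary search for 18 in [14, 16, 18, 20, 27, 31, 36, 37, 40, 41, 46, 51, 52, 53, 54]:

lo=0, hi=14, mid=7, arr[mid]=37 -> 37 > 18, search left half
lo=0, hi=6, mid=3, arr[mid]=20 -> 20 > 18, search left half
lo=0, hi=2, mid=1, arr[mid]=16 -> 16 < 18, search right half
lo=2, hi=2, mid=2, arr[mid]=18 -> Found target at index 2!

Binary search finds 18 at index 2 after 4 comparisons. The search repeatedly halves the search space by comparing with the middle element.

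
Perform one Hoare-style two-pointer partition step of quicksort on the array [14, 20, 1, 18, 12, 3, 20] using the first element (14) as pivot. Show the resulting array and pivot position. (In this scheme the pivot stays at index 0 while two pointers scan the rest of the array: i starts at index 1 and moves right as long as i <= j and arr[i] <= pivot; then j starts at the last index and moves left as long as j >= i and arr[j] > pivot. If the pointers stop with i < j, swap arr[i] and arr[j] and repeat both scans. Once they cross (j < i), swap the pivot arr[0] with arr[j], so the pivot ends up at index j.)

Hoare-style two-pointer partition with pivot = 14:

Initial array: [14, 20, 1, 18, 12, 3, 20]

Pointers start at i = 1, j = 6.
i stops at index 1 (arr[1]=20 > 14), j stops at index 5 (arr[5]=3 <= 14): swap arr[1] and arr[5], array becomes [14, 3, 1, 18, 12, 20, 20]
i stops at index 3 (arr[3]=18 > 14), j stops at index 4 (arr[4]=12 <= 14): swap arr[3] and arr[4], array becomes [14, 3, 1, 12, 18, 20, 20]
i ends at 4, j ends at 3: the pointers have crossed (j < i), so scanning stops.

Swap pivot arr[0] with arr[3] to place pivot at position 3: [12, 3, 1, 14, 18, 20, 20]
Pivot position: 3

After partitioning with pivot 14, the array becomes [12, 3, 1, 14, 18, 20, 20]. The pivot is placed at index 3. All elements to the left of the pivot are <= 14, and all elements to the right are > 14.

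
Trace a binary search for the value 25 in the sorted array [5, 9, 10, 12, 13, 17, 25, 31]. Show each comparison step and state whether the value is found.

Binary search for 25 in [5, 9, 10, 12, 13, 17, 25, 31]:

lo=0, hi=7, mid=3, arr[mid]=12 -> 12 < 25, search right half
lo=4, hi=7, mid=5, arr[mid]=17 -> 17 < 25, search right half
lo=6, hi=7, mid=6, arr[mid]=25 -> Found target at index 6!

Binary search finds 25 at index 6 after 3 comparisons. The search repeatedly halves the search space by comparing with the middle element.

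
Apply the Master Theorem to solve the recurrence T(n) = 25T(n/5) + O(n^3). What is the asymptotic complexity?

Master Theorem for T(n) = 25T(n/5) + O(n^3):

a = 25, b = 5, c = 3
log_b(a) = log_5(25) = 2.0000

Case 3: c = 3 > log_5(25) = 2.0000
T(n) = O(n^3) = O(n^3)

For T(n) = 25T(n/5) + O(n^3): log_5(25) = 2.0000. This is Case 3 of the Master Theorem (c > log_b(a), work dominated by root), giving O(n^3).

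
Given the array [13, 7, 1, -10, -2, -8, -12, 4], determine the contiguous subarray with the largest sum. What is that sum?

Using Kadane's algorithm on [13, 7, 1, -10, -2, -8, -12, 4]:

Scanning through the array:
Position 1 (value 7): max_ending_here = 20, max_so_far = 20
Position 2 (value 1): max_ending_here = 21, max_so_far = 21
Position 3 (value -10): max_ending_here = 11, max_so_far = 21
Position 4 (value -2): max_ending_here = 9, max_so_far = 21
Position 5 (value -8): max_ending_here = 1, max_so_far = 21
Position 6 (value -12): max_ending_here = -11, max_so_far = 21
Position 7 (value 4): max_ending_here = 4, max_so_far = 21

Maximum subarray: [13, 7, 1]
Maximum sum: 21

The maximum subarray is [13, 7, 1] with sum 21. This subarray runs from index 0 to index 2.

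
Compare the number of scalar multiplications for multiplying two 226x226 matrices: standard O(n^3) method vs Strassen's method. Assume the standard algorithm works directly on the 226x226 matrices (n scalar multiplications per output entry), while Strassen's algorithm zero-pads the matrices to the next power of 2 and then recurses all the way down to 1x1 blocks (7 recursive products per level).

Matrix multiplication for 226x226 matrices:

Strassen's algorithm requires power-of-2 dimensions. Pad 226x226 to 256x256 (next power of 2).

Standard algorithm: 226^3 = 11543176 multiplications
Strassen's algorithm: 7^(log2(256)) = 7^8 = 5764801 multiplications
Savings: 11543176 - 5764801 = 5778375 multiplications

Standard: 11543176 multiplications (226^3). Strassen: 5764801 multiplications (7^8, after padding to 256x256). Strassen reduces 8 recursive multiplications to 7 at each level.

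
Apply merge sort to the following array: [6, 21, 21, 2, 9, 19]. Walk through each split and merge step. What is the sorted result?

Merge sort trace:

Split: [6, 21, 21, 2, 9, 19] -> [6, 21, 21] and [2, 9, 19]
  Split: [6, 21, 21] -> [6] and [21, 21]
    Split: [21, 21] -> [21] and [21]
    Merge: [21] + [21] -> [21, 21]
  Merge: [6] + [21, 21] -> [6, 21, 21]
  Split: [2, 9, 19] -> [2] and [9, 19]
    Split: [9, 19] -> [9] and [19]
    Merge: [9] + [19] -> [9, 19]
  Merge: [2] + [9, 19] -> [2, 9, 19]
Merge: [6, 21, 21] + [2, 9, 19] -> [2, 6, 9, 19, 21, 21]

Final sorted array: [2, 6, 9, 19, 21, 21]

The merge sort proceeds by recursively splitting the array and merging sorted halves.
After all merges, the sorted array is [2, 6, 9, 19, 21, 21].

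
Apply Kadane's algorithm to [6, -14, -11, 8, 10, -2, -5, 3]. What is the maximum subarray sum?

Using Kadane's algorithm on [6, -14, -11, 8, 10, -2, -5, 3]:

Scanning through the array:
Position 1 (value -14): max_ending_here = -8, max_so_far = 6
Position 2 (value -11): max_ending_here = -11, max_so_far = 6
Position 3 (value 8): max_ending_here = 8, max_so_far = 8
Position 4 (value 10): max_ending_here = 18, max_so_far = 18
Position 5 (value -2): max_ending_here = 16, max_so_far = 18
Position 6 (value -5): max_ending_here = 11, max_so_far = 18
Position 7 (value 3): max_ending_here = 14, max_so_far = 18

Maximum subarray: [8, 10]
Maximum sum: 18

The maximum subarray is [8, 10] with sum 18. This subarray runs from index 3 to index 4.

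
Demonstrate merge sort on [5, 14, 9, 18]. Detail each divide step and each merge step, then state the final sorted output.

Merge sort trace:

Split: [5, 14, 9, 18] -> [5, 14] and [9, 18]
  Split: [5, 14] -> [5] and [14]
  Merge: [5] + [14] -> [5, 14]
  Split: [9, 18] -> [9] and [18]
  Merge: [9] + [18] -> [9, 18]
Merge: [5, 14] + [9, 18] -> [5, 9, 14, 18]

Final sorted array: [5, 9, 14, 18]

The merge sort proceeds by recursively splitting the array and merging sorted halves.
After all merges, the sorted array is [5, 9, 14, 18].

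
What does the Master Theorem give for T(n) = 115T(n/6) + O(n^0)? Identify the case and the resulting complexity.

Master Theorem for T(n) = 115T(n/6) + O(n^0):

a = 115, b = 6, c = 0
log_b(a) = log_6(115) = 2.6482

Case 1: c = 0 < log_6(115) = 2.6482
T(n) = O(n^(log_6 115))

For T(n) = 115T(n/6) + O(n^0): log_6(115) = 2.6482. This is Case 1 of the Master Theorem (c < log_b(a), work dominated by leaves), giving O(n^(log_6 115)).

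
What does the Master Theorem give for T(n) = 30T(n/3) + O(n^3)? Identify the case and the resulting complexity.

Master Theorem for T(n) = 30T(n/3) + O(n^3):

a = 30, b = 3, c = 3
log_b(a) = log_3(30) = 3.0959

Case 1: c = 3 < log_3(30) = 3.0959
T(n) = O(n^(log_3 30))

For T(n) = 30T(n/3) + O(n^3): log_3(30) = 3.0959. This is Case 1 of the Master Theorem (c < log_b(a), work dominated by leaves), giving O(n^(log_3 30)).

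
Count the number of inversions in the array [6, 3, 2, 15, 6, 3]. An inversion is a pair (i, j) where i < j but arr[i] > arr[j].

Finding inversions in [6, 3, 2, 15, 6, 3]:

(0, 1): arr[0]=6 > arr[1]=3
(0, 2): arr[0]=6 > arr[2]=2
(0, 5): arr[0]=6 > arr[5]=3
(1, 2): arr[1]=3 > arr[2]=2
(3, 4): arr[3]=15 > arr[4]=6
(3, 5): arr[3]=15 > arr[5]=3
(4, 5): arr[4]=6 > arr[5]=3

Total inversions: 7

The array has 7 inversion(s): (0,1), (0,2), (0,5), (1,2), (3,4), (3,5), (4,5). Each pair (i,j) satisfies i < j and arr[i] > arr[j].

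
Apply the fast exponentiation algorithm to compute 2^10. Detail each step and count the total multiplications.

Computing 2^10 by squaring (build up from 2^1; each line after the first costs one multiplication):

2^1 = 2
2^2 = (2^1)^2 = 2^2 = 4
2^4 = (2^2)^2 = 4^2 = 16
2^5 = 2 * 2^4 = 2 * 16 = 32
2^10 = (2^5)^2 = 32^2 = 1024

Result: 1024
Multiplications needed: 4 (4 lines after 2^1)

2^10 = 1024. Using exponentiation by squaring, this requires 4 multiplications. The key idea: if the exponent is even, square the half-power; if odd, multiply by the base once.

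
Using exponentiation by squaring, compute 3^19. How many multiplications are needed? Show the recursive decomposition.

Computing 3^19 by squaring (build up from 3^1; each line after the first costs one multiplication):

3^1 = 3
3^2 = (3^1)^2 = 3^2 = 9
3^4 = (3^2)^2 = 9^2 = 81
3^8 = (3^4)^2 = 81^2 = 6561
3^9 = 3 * 3^8 = 3 * 6561 = 19683
3^18 = (3^9)^2 = 19683^2 = 387420489
3^19 = 3 * 3^18 = 3 * 387420489 = 1162261467

Result: 1162261467
Multiplications needed: 6 (6 lines after 3^1)

3^19 = 1162261467. Using exponentiation by squaring, this requires 6 multiplications. The key idea: if the exponent is even, square the half-power; if odd, multiply by the base once.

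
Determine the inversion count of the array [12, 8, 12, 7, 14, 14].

Finding inversions in [12, 8, 12, 7, 14, 14]:

(0, 1): arr[0]=12 > arr[1]=8
(0, 3): arr[0]=12 > arr[3]=7
(1, 3): arr[1]=8 > arr[3]=7
(2, 3): arr[2]=12 > arr[3]=7

Total inversions: 4

The array has 4 inversion(s): (0,1), (0,3), (1,3), (2,3). Each pair (i,j) satisfies i < j and arr[i] > arr[j].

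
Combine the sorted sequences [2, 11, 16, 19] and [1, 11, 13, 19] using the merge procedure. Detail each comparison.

Merging process:

Compare 2 vs 1: take 1 from right. Merged: [1]
Compare 2 vs 11: take 2 from left. Merged: [1, 2]
Compare 11 vs 11: take 11 from left. Merged: [1, 2, 11]
Compare 16 vs 11: take 11 from right. Merged: [1, 2, 11, 11]
Compare 16 vs 13: take 13 from right. Merged: [1, 2, 11, 11, 13]
Compare 16 vs 19: take 16 from left. Merged: [1, 2, 11, 11, 13, 16]
Compare 19 vs 19: take 19 from left. Merged: [1, 2, 11, 11, 13, 16, 19]
Append remaining from right: [19]. Merged: [1, 2, 11, 11, 13, 16, 19, 19]

Final merged array: [1, 2, 11, 11, 13, 16, 19, 19]
Total comparisons: 7

The merged array is [1, 2, 11, 11, 13, 16, 19, 19], requiring 7 comparisons. The merge step runs in O(n) time where n is the total number of elements.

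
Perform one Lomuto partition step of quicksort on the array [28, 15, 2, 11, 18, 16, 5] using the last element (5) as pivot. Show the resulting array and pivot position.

Lomuto partition with pivot = 5:

Initial array: [28, 15, 2, 11, 18, 16, 5]

arr[0]=28 > 5: no swap
arr[1]=15 > 5: no swap
arr[2]=2 <= 5: swap with position 0, array becomes [2, 15, 28, 11, 18, 16, 5]
arr[3]=11 > 5: no swap
arr[4]=18 > 5: no swap
arr[5]=16 > 5: no swap

Place pivot at position 1: [2, 5, 28, 11, 18, 16, 15]
Pivot position: 1

After partitioning with pivot 5, the array becomes [2, 5, 28, 11, 18, 16, 15]. The pivot is placed at index 1. All elements to the left of the pivot are <= 5, and all elements to the right are > 5.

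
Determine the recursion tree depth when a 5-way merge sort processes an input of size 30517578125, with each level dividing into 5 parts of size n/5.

For divide and conquer with division factor 5:

Problem sizes at each level:
Level 0: 30517578125
Level 1: 6103515625
Level 2: 1220703125
Level 3: 244140625
Level 4: 48828125
Level 5: 9765625
Level 6: 1953125
Level 7: 390625
Level 8: 78125
Level 9: 15625
Level 10: 3125
Level 11: 625
Level 12: 125
Level 13: 25
Level 14: 5
Level 15: 1

The root is level 0 and the size-1 base case is level 15 (the tree spans levels 0 through 15, i.e. 16 levels counting the root), so the depth is the number of divisions: log_5(30517578125) = 15

The recursion tree depth is log_5(30517578125) = 15. At each level, the problem size is divided by 5, so it takes 15 divisions to reduce to a base case of size 1. The algorithm makes 5 recursive calls at each level.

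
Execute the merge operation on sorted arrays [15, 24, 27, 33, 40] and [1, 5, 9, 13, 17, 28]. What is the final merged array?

Merging process:

Compare 15 vs 1: take 1 from right. Merged: [1]
Compare 15 vs 5: take 5 from right. Merged: [1, 5]
Compare 15 vs 9: take 9 from right. Merged: [1, 5, 9]
Compare 15 vs 13: take 13 from right. Merged: [1, 5, 9, 13]
Compare 15 vs 17: take 15 from left. Merged: [1, 5, 9, 13, 15]
Compare 24 vs 17: take 17 from right. Merged: [1, 5, 9, 13, 15, 17]
Compare 24 vs 28: take 24 from left. Merged: [1, 5, 9, 13, 15, 17, 24]
Compare 27 vs 28: take 27 from left. Merged: [1, 5, 9, 13, 15, 17, 24, 27]
Compare 33 vs 28: take 28 from right. Merged: [1, 5, 9, 13, 15, 17, 24, 27, 28]
Append remaining from left: [33, 40]. Merged: [1, 5, 9, 13, 15, 17, 24, 27, 28, 33, 40]

Final merged array: [1, 5, 9, 13, 15, 17, 24, 27, 28, 33, 40]
Total comparisons: 9

The merged array is [1, 5, 9, 13, 15, 17, 24, 27, 28, 33, 40], requiring 9 comparisons. The merge step runs in O(n) time where n is the total number of elements.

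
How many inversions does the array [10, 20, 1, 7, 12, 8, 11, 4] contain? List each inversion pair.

Finding inversions in [10, 20, 1, 7, 12, 8, 11, 4]:

(0, 2): arr[0]=10 > arr[2]=1
(0, 3): arr[0]=10 > arr[3]=7
(0, 5): arr[0]=10 > arr[5]=8
(0, 7): arr[0]=10 > arr[7]=4
(1, 2): arr[1]=20 > arr[2]=1
(1, 3): arr[1]=20 > arr[3]=7
(1, 4): arr[1]=20 > arr[4]=12
(1, 5): arr[1]=20 > arr[5]=8
(1, 6): arr[1]=20 > arr[6]=11
(1, 7): arr[1]=20 > arr[7]=4
(3, 7): arr[3]=7 > arr[7]=4
(4, 5): arr[4]=12 > arr[5]=8
(4, 6): arr[4]=12 > arr[6]=11
(4, 7): arr[4]=12 > arr[7]=4
(5, 7): arr[5]=8 > arr[7]=4
(6, 7): arr[6]=11 > arr[7]=4

Total inversions: 16

The array has 16 inversion(s): (0,2), (0,3), (0,5), (0,7), (1,2), (1,3), (1,4), (1,5), (1,6), (1,7), (3,7), (4,5), (4,6), (4,7), (5,7), (6,7). Each pair (i,j) satisfies i < j and arr[i] > arr[j].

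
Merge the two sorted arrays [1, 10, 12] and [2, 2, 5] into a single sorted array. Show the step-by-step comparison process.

Merging process:

Compare 1 vs 2: take 1 from left. Merged: [1]
Compare 10 vs 2: take 2 from right. Merged: [1, 2]
Compare 10 vs 2: take 2 from right. Merged: [1, 2, 2]
Compare 10 vs 5: take 5 from right. Merged: [1, 2, 2, 5]
Append remaining from left: [10, 12]. Merged: [1, 2, 2, 5, 10, 12]

Final merged array: [1, 2, 2, 5, 10, 12]
Total comparisons: 4

The merged array is [1, 2, 2, 5, 10, 12], requiring 4 comparisons. The merge step runs in O(n) time where n is the total number of elements.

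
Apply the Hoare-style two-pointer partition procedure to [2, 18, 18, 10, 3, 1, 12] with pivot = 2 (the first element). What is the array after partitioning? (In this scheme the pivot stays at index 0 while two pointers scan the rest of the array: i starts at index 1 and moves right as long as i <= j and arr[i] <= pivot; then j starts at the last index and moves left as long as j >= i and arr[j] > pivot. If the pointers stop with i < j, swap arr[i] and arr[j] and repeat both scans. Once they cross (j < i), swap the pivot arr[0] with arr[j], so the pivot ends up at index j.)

Hoare-style two-pointer partition with pivot = 2:

Initial array: [2, 18, 18, 10, 3, 1, 12]

Pointers start at i = 1, j = 6.
i stops at index 1 (arr[1]=18 > 2), j stops at index 5 (arr[5]=1 <= 2): swap arr[1] and arr[5], array becomes [2, 1, 18, 10, 3, 18, 12]
i ends at 2, j ends at 1: the pointers have crossed (j < i), so scanning stops.

Swap pivot arr[0] with arr[1] to place pivot at position 1: [1, 2, 18, 10, 3, 18, 12]
Pivot position: 1

After partitioning with pivot 2, the array becomes [1, 2, 18, 10, 3, 18, 12]. The pivot is placed at index 1. All elements to the left of the pivot are <= 2, and all elements to the right are > 2.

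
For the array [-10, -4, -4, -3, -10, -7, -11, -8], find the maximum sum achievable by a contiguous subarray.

Using Kadane's algorithm on [-10, -4, -4, -3, -10, -7, -11, -8]:

Scanning through the array:
Position 1 (value -4): max_ending_here = -4, max_so_far = -4
Position 2 (value -4): max_ending_here = -4, max_so_far = -4
Position 3 (value -3): max_ending_here = -3, max_so_far = -3
Position 4 (value -10): max_ending_here = -10, max_so_far = -3
Position 5 (value -7): max_ending_here = -7, max_so_far = -3
Position 6 (value -11): max_ending_here = -11, max_so_far = -3
Position 7 (value -8): max_ending_here = -8, max_so_far = -3

Maximum subarray: [-3]
Maximum sum: -3

The maximum subarray is [-3] with sum -3. This subarray runs from index 3 to index 3.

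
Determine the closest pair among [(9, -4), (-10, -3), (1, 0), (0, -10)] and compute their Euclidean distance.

Computing all pairwise distances among 4 points:

d((9, -4), (-10, -3)) = 19.0263
d((9, -4), (1, 0)) = 8.9443 <-- minimum
d((9, -4), (0, -10)) = 10.8167
d((-10, -3), (1, 0)) = 11.4018
d((-10, -3), (0, -10)) = 12.2066
d((1, 0), (0, -10)) = 10.0499

Closest pair: (9, -4) and (1, 0) with distance 8.9443

The closest pair is (9, -4) and (1, 0) with Euclidean distance 8.9443. For 4 points, brute-force pairwise comparison is shown above. For large n, the divide-and-conquer algorithm (sort by x, recurse on halves, check the dividing strip) achieves O(n log n).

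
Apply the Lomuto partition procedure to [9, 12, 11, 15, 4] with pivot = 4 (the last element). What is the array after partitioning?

Lomuto partition with pivot = 4:

Initial array: [9, 12, 11, 15, 4]

arr[0]=9 > 4: no swap
arr[1]=12 > 4: no swap
arr[2]=11 > 4: no swap
arr[3]=15 > 4: no swap

Place pivot at position 0: [4, 12, 11, 15, 9]
Pivot position: 0

After partitioning with pivot 4, the array becomes [4, 12, 11, 15, 9]. The pivot is placed at index 0. All elements to the left of the pivot are <= 4, and all elements to the right are > 4.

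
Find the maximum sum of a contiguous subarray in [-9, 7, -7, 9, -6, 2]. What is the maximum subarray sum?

Using Kadane's algorithm on [-9, 7, -7, 9, -6, 2]:

Scanning through the array:
Position 1 (value 7): max_ending_here = 7, max_so_far = 7
Position 2 (value -7): max_ending_here = 0, max_so_far = 7
Position 3 (value 9): max_ending_here = 9, max_so_far = 9
Position 4 (value -6): max_ending_here = 3, max_so_far = 9
Position 5 (value 2): max_ending_here = 5, max_so_far = 9

Maximum subarray: [7, -7, 9]
Maximum sum: 9

The maximum subarray is [7, -7, 9] with sum 9. This subarray runs from index 1 to index 3.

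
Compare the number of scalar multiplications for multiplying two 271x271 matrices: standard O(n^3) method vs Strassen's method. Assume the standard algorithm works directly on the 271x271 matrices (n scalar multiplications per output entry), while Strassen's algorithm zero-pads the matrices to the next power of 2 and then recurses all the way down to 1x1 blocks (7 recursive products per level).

Matrix multiplication for 271x271 matrices:

Strassen's algorithm requires power-of-2 dimensions. Pad 271x271 to 512x512 (next power of 2).

Standard algorithm: 271^3 = 19902511 multiplications
Strassen's algorithm: 7^(log2(512)) = 7^9 = 40353607 multiplications
Difference: 19902511 - 40353607 = -20451096 (Strassen uses MORE here due to padding overhead — for small or just-over-power-of-2 n, padding can outweigh the per-level savings)

Standard: 19902511 multiplications (271^3). Strassen: 40353607 multiplications (7^9, after padding to 512x512). Strassen reduces 8 recursive multiplications to 7 at each level.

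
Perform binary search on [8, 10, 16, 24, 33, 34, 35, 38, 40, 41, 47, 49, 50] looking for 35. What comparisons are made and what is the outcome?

Binary search for 35 in [8, 10, 16, 24, 33, 34, 35, 38, 40, 41, 47, 49, 50]:

lo=0, hi=12, mid=6, arr[mid]=35 -> Found target at index 6!

Binary search finds 35 at index 6 after 1 comparisons. The search repeatedly halves the search space by comparing with the middle element.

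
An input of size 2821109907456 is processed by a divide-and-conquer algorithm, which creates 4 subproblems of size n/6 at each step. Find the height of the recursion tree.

For divide and conquer with division factor 6:

Problem sizes at each level:
Level 0: 2821109907456
Level 1: 470184984576
Level 2: 78364164096
Level 3: 13060694016
Level 4: 2176782336
Level 5: 362797056
Level 6: 60466176
Level 7: 10077696
Level 8: 1679616
Level 9: 279936
Level 10: 46656
Level 11: 7776
Level 12: 1296
Level 13: 216
Level 14: 36
Level 15: 6
Level 16: 1

The root is level 0 and the size-1 base case is level 16 (the tree spans levels 0 through 16, i.e. 17 levels counting the root), so the depth is the number of divisions: log_6(2821109907456) = 16

The recursion tree depth is log_6(2821109907456) = 16. At each level, the problem size is divided by 6, so it takes 16 divisions to reduce to a base case of size 1. The algorithm makes 4 recursive calls at each level.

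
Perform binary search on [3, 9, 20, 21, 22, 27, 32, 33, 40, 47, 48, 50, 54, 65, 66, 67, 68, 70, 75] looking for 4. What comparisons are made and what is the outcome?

Binary search for 4 in [3, 9, 20, 21, 22, 27, 32, 33, 40, 47, 48, 50, 54, 65, 66, 67, 68, 70, 75]:

lo=0, hi=18, mid=9, arr[mid]=47 -> 47 > 4, search left half
lo=0, hi=8, mid=4, arr[mid]=22 -> 22 > 4, search left half
lo=0, hi=3, mid=1, arr[mid]=9 -> 9 > 4, search left half
lo=0, hi=0, mid=0, arr[mid]=3 -> 3 < 4, search right half
lo=1 > hi=0, target 4 not found

Binary search determines that 4 is not in the array after 4 comparisons. The search space was exhausted without finding the target.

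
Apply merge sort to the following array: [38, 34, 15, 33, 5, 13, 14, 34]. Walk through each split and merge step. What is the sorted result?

Merge sort trace:

Split: [38, 34, 15, 33, 5, 13, 14, 34] -> [38, 34, 15, 33] and [5, 13, 14, 34]
  Split: [38, 34, 15, 33] -> [38, 34] and [15, 33]
    Split: [38, 34] -> [38] and [34]
    Merge: [38] + [34] -> [34, 38]
    Split: [15, 33] -> [15] and [33]
    Merge: [15] + [33] -> [15, 33]
  Merge: [34, 38] + [15, 33] -> [15, 33, 34, 38]
  Split: [5, 13, 14, 34] -> [5, 13] and [14, 34]
    Split: [5, 13] -> [5] and [13]
    Merge: [5] + [13] -> [5, 13]
    Split: [14, 34] -> [14] and [34]
    Merge: [14] + [34] -> [14, 34]
  Merge: [5, 13] + [14, 34] -> [5, 13, 14, 34]
Merge: [15, 33, 34, 38] + [5, 13, 14, 34] -> [5, 13, 14, 15, 33, 34, 34, 38]

Final sorted array: [5, 13, 14, 15, 33, 34, 34, 38]

The merge sort proceeds by recursively splitting the array and merging sorted halves.
After all merges, the sorted array is [5, 13, 14, 15, 33, 34, 34, 38].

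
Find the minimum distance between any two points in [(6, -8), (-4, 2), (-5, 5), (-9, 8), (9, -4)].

Computing all pairwise distances among 5 points:

d((6, -8), (-4, 2)) = 14.1421
d((6, -8), (-5, 5)) = 17.0294
d((6, -8), (-9, 8)) = 21.9317
d((6, -8), (9, -4)) = 5.0
d((-4, 2), (-5, 5)) = 3.1623 <-- minimum
d((-4, 2), (-9, 8)) = 7.8102
d((-4, 2), (9, -4)) = 14.3178
d((-5, 5), (-9, 8)) = 5.0
d((-5, 5), (9, -4)) = 16.6433
d((-9, 8), (9, -4)) = 21.6333

Closest pair: (-4, 2) and (-5, 5) with distance 3.1623

The closest pair is (-4, 2) and (-5, 5) with Euclidean distance 3.1623. For 5 points, brute-force pairwise comparison is shown above. For large n, the divide-and-conquer algorithm (sort by x, recurse on halves, check the dividing strip) achieves O(n log n).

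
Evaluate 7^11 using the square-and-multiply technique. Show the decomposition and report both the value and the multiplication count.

Computing 7^11 by squaring (build up from 7^1; each line after the first costs one multiplication):

7^1 = 7
7^2 = (7^1)^2 = 7^2 = 49
7^4 = (7^2)^2 = 49^2 = 2401
7^5 = 7 * 7^4 = 7 * 2401 = 16807
7^10 = (7^5)^2 = 16807^2 = 282475249
7^11 = 7 * 7^10 = 7 * 282475249 = 1977326743

Result: 1977326743
Multiplications needed: 5 (5 lines after 7^1)

7^11 = 1977326743. Using exponentiation by squaring, this requires 5 multiplications. The key idea: if the exponent is even, square the half-power; if odd, multiply by the base once.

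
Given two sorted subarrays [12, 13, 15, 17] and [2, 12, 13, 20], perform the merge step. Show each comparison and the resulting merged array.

Merging process:

Compare 12 vs 2: take 2 from right. Merged: [2]
Compare 12 vs 12: take 12 from left. Merged: [2, 12]
Compare 13 vs 12: take 12 from right. Merged: [2, 12, 12]
Compare 13 vs 13: take 13 from left. Merged: [2, 12, 12, 13]
Compare 15 vs 13: take 13 from right. Merged: [2, 12, 12, 13, 13]
Compare 15 vs 20: take 15 from left. Merged: [2, 12, 12, 13, 13, 15]
Compare 17 vs 20: take 17 from left. Merged: [2, 12, 12, 13, 13, 15, 17]
Append remaining from right: [20]. Merged: [2, 12, 12, 13, 13, 15, 17, 20]

Final merged array: [2, 12, 12, 13, 13, 15, 17, 20]
Total comparisons: 7

The merged array is [2, 12, 12, 13, 13, 15, 17, 20], requiring 7 comparisons. The merge step runs in O(n) time where n is the total number of elements.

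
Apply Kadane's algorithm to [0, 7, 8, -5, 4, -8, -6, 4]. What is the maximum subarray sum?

Using Kadane's algorithm on [0, 7, 8, -5, 4, -8, -6, 4]:

Scanning through the array:
Position 1 (value 7): max_ending_here = 7, max_so_far = 7
Position 2 (value 8): max_ending_here = 15, max_so_far = 15
Position 3 (value -5): max_ending_here = 10, max_so_far = 15
Position 4 (value 4): max_ending_here = 14, max_so_far = 15
Position 5 (value -8): max_ending_here = 6, max_so_far = 15
Position 6 (value -6): max_ending_here = 0, max_so_far = 15
Position 7 (value 4): max_ending_here = 4, max_so_far = 15

Maximum subarray: [0, 7, 8]
Maximum sum: 15

The maximum subarray is [0, 7, 8] with sum 15. This subarray runs from index 0 to index 2.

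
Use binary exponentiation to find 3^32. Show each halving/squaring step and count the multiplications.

Computing 3^32 by squaring (build up from 3^1; each line after the first costs one multiplication):

3^1 = 3
3^2 = (3^1)^2 = 3^2 = 9
3^4 = (3^2)^2 = 9^2 = 81
3^8 = (3^4)^2 = 81^2 = 6561
3^16 = (3^8)^2 = 6561^2 = 43046721
3^32 = (3^16)^2 = 43046721^2 = 1853020188851841

Result: 1853020188851841
Multiplications needed: 5 (5 lines after 3^1)

3^32 = 1853020188851841. Using exponentiation by squaring, this requires 5 multiplications. The key idea: if the exponent is even, square the half-power; if odd, multiply by the base once.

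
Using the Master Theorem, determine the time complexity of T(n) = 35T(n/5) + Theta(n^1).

Master Theorem for T(n) = 35T(n/5) + O(n^1):

a = 35, b = 5, c = 1
log_b(a) = log_5(35) = 2.2091

Case 1: c = 1 < log_5(35) = 2.2091
T(n) = O(n^(log_5 35))

For T(n) = 35T(n/5) + O(n^1): log_5(35) = 2.2091. This is Case 1 of the Master Theorem (c < log_b(a), work dominated by leaves), giving O(n^(log_5 35)).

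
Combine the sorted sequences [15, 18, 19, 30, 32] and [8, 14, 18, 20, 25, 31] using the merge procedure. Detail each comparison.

Merging process:

Compare 15 vs 8: take 8 from right. Merged: [8]
Compare 15 vs 14: take 14 from right. Merged: [8, 14]
Compare 15 vs 18: take 15 from left. Merged: [8, 14, 15]
Compare 18 vs 18: take 18 from left. Merged: [8, 14, 15, 18]
Compare 19 vs 18: take 18 from right. Merged: [8, 14, 15, 18, 18]
Compare 19 vs 20: take 19 from left. Merged: [8, 14, 15, 18, 18, 19]
Compare 30 vs 20: take 20 from right. Merged: [8, 14, 15, 18, 18, 19, 20]
Compare 30 vs 25: take 25 from right. Merged: [8, 14, 15, 18, 18, 19, 20, 25]
Compare 30 vs 31: take 30 from left. Merged: [8, 14, 15, 18, 18, 19, 20, 25, 30]
Compare 32 vs 31: take 31 from right. Merged: [8, 14, 15, 18, 18, 19, 20, 25, 30, 31]
Append remaining from left: [32]. Merged: [8, 14, 15, 18, 18, 19, 20, 25, 30, 31, 32]

Final merged array: [8, 14, 15, 18, 18, 19, 20, 25, 30, 31, 32]
Total comparisons: 10

The merged array is [8, 14, 15, 18, 18, 19, 20, 25, 30, 31, 32], requiring 10 comparisons. The merge step runs in O(n) time where n is the total number of elements.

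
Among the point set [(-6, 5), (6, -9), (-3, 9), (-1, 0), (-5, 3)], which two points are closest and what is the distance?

Computing all pairwise distances among 5 points:

d((-6, 5), (6, -9)) = 18.4391
d((-6, 5), (-3, 9)) = 5.0
d((-6, 5), (-1, 0)) = 7.0711
d((-6, 5), (-5, 3)) = 2.2361 <-- minimum
d((6, -9), (-3, 9)) = 20.1246
d((6, -9), (-1, 0)) = 11.4018
d((6, -9), (-5, 3)) = 16.2788
d((-3, 9), (-1, 0)) = 9.2195
d((-3, 9), (-5, 3)) = 6.3246
d((-1, 0), (-5, 3)) = 5.0

Closest pair: (-6, 5) and (-5, 3) with distance 2.2361

The closest pair is (-6, 5) and (-5, 3) with Euclidean distance 2.2361. For 5 points, brute-force pairwise comparison is shown above. For large n, the divide-and-conquer algorithm (sort by x, recurse on halves, check the dividing strip) achieves O(n log n).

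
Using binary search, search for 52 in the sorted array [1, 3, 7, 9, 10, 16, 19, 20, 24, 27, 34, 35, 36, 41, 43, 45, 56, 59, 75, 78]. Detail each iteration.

Binary search for 52 in [1, 3, 7, 9, 10, 16, 19, 20, 24, 27, 34, 35, 36, 41, 43, 45, 56, 59, 75, 78]:

lo=0, hi=19, mid=9, arr[mid]=27 -> 27 < 52, search right half
lo=10, hi=19, mid=14, arr[mid]=43 -> 43 < 52, search right half
lo=15, hi=19, mid=17, arr[mid]=59 -> 59 > 52, search left half
lo=15, hi=16, mid=15, arr[mid]=45 -> 45 < 52, search right half
lo=16, hi=16, mid=16, arr[mid]=56 -> 56 > 52, search left half
lo=16 > hi=15, target 52 not found

Binary search determines that 52 is not in the array after 5 comparisons. The search space was exhausted without finding the target.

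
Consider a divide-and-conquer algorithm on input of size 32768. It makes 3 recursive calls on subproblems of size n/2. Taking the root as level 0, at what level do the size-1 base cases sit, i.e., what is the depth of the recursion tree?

For divide and conquer with division factor 2:

Problem sizes at each level:
Level 0: 32768
Level 1: 16384
Level 2: 8192
Level 3: 4096
Level 4: 2048
Level 5: 1024
Level 6: 512
Level 7: 256
Level 8: 128
Level 9: 64
Level 10: 32
Level 11: 16
Level 12: 8
Level 13: 4
Level 14: 2
Level 15: 1

The root is level 0 and the size-1 base case is level 15 (the tree spans levels 0 through 15, i.e. 16 levels counting the root), so the depth is the number of divisions: log_2(32768) = 15

The recursion tree depth is log_2(32768) = 15. At each level, the problem size is divided by 2, so it takes 15 divisions to reduce to a base case of size 1. The algorithm makes 3 recursive calls at each level.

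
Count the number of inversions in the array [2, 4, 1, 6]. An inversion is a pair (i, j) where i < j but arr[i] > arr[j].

Finding inversions in [2, 4, 1, 6]:

(0, 2): arr[0]=2 > arr[2]=1
(1, 2): arr[1]=4 > arr[2]=1

Total inversions: 2

The array has 2 inversion(s): (0,2), (1,2). Each pair (i,j) satisfies i < j and arr[i] > arr[j].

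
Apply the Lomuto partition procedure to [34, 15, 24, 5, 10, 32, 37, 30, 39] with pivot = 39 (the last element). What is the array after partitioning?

Lomuto partition with pivot = 39:

Initial array: [34, 15, 24, 5, 10, 32, 37, 30, 39]

arr[0]=34 <= 39: swap with position 0, array becomes [34, 15, 24, 5, 10, 32, 37, 30, 39]
arr[1]=15 <= 39: swap with position 1, array becomes [34, 15, 24, 5, 10, 32, 37, 30, 39]
arr[2]=24 <= 39: swap with position 2, array becomes [34, 15, 24, 5, 10, 32, 37, 30, 39]
arr[3]=5 <= 39: swap with position 3, array becomes [34, 15, 24, 5, 10, 32, 37, 30, 39]
arr[4]=10 <= 39: swap with position 4, array becomes [34, 15, 24, 5, 10, 32, 37, 30, 39]
arr[5]=32 <= 39: swap with position 5, array becomes [34, 15, 24, 5, 10, 32, 37, 30, 39]
arr[6]=37 <= 39: swap with position 6, array becomes [34, 15, 24, 5, 10, 32, 37, 30, 39]
arr[7]=30 <= 39: swap with position 7, array becomes [34, 15, 24, 5, 10, 32, 37, 30, 39]

Place pivot at position 8: [34, 15, 24, 5, 10, 32, 37, 30, 39]
Pivot position: 8

After partitioning with pivot 39, the array becomes [34, 15, 24, 5, 10, 32, 37, 30, 39]. The pivot is placed at index 8. All elements to the left of the pivot are <= 39, and all elements to the right are > 39.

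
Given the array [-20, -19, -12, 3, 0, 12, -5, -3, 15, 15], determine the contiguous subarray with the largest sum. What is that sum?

Using Kadane's algorithm on [-20, -19, -12, 3, 0, 12, -5, -3, 15, 15]:

Scanning through the array:
Position 1 (value -19): max_ending_here = -19, max_so_far = -19
Position 2 (value -12): max_ending_here = -12, max_so_far = -12
Position 3 (value 3): max_ending_here = 3, max_so_far = 3
Position 4 (value 0): max_ending_here = 3, max_so_far = 3
Position 5 (value 12): max_ending_here = 15, max_so_far = 15
Position 6 (value -5): max_ending_here = 10, max_so_far = 15
Position 7 (value -3): max_ending_here = 7, max_so_far = 15
Position 8 (value 15): max_ending_here = 22, max_so_far = 22
Position 9 (value 15): max_ending_here = 37, max_so_far = 37

Maximum subarray: [3, 0, 12, -5, -3, 15, 15]
Maximum sum: 37

The maximum subarray is [3, 0, 12, -5, -3, 15, 15] with sum 37. This subarray runs from index 3 to index 9.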